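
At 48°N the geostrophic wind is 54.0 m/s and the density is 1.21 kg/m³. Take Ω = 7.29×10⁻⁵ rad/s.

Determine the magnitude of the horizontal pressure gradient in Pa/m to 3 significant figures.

Coriolis parameter at 48°N:
f = 2Ω sin φ = 2 × 7.29×10⁻⁵ × sin 48° = 1.08×10⁻⁴ s⁻¹
Geostrophic balance rearranged: |∂P/∂n| = f ρ V_g
|∂P/∂n| = 1.08×10⁻⁴ × 1.21 × 54.0 = 7.08×10⁻³ Pa/m

7.08×10⁻³ Pa/m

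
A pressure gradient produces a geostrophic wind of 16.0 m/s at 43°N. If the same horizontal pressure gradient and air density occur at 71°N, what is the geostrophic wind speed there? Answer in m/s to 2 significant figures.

12 m/s

With the same pressure gradient and density, V_g ∝ 1/f ∝ 1/sin φ.
V₂ = V₁ · sin φ₁ / sin φ₂ = 16.0 × sin 43° / sin 71°
V₂ = 16.0 × 0.6820/0.9455 = 12 m/s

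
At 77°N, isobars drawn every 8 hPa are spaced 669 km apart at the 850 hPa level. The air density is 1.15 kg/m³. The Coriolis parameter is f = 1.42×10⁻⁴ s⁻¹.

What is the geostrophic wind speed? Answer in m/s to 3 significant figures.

7.32 m/s

Pressure gradient: |∂P/∂n| = 800 Pa / 669000 m = 1.20×10⁻³ Pa/m
Geostrophic balance (pressure-gradient force = Coriolis force):
V_g = (1/(fρ)) |∂P/∂n| = 1.20×10⁻³ / (1.42×10⁻⁴ × 1.15) = 7.32 m/s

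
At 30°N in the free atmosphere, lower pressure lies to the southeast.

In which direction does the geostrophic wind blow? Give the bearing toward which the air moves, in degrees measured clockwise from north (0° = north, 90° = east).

The pressure-gradient force points toward the southeast (bearing 135°).
Geostrophic balance: in the Northern Hemisphere the Coriolis force deflects motion to the right, so the geostrophic wind blows 90° to the right of the pressure-gradient force (low pressure on the left).
Rotating 135° by 90° clockwise gives 225° — the wind blows toward the southwest.

225°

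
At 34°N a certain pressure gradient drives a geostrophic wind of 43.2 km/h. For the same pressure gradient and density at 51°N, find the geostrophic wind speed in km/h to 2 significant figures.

With the same pressure gradient and density, V_g ∝ 1/f ∝ 1/sin φ.
V₂ = V₁ · sin φ₁ / sin φ₂ = 43.2 × sin 34° / sin 51°
V₂ = 43.2 × 0.5592/0.7771 = 31 km/h

31 km/h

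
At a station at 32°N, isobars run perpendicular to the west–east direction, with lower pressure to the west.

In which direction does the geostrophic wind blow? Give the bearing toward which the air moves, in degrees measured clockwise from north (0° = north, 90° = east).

The pressure-gradient force points toward the west (bearing 270°).
Geostrophic balance: in the Northern Hemisphere the Coriolis force deflects motion to the right, so the geostrophic wind blows 90° to the right of the pressure-gradient force (low pressure on the left).
Rotating 270° by 90° clockwise gives 000° — the wind blows toward the north.

000°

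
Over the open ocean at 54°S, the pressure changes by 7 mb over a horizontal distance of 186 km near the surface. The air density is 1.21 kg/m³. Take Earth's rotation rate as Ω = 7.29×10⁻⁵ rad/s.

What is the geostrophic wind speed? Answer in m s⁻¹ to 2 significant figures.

Coriolis parameter at 54°S:
f = 2Ω sin φ = 2 × 7.29×10⁻⁵ × sin 54° = 1.18×10⁻⁴ s⁻¹
Pressure gradient: |∂P/∂n| = 700 Pa / 186000 m = 3.76×10⁻³ Pa/m
Geostrophic balance (pressure-gradient force = Coriolis force):
V_g = (1/(fρ)) |∂P/∂n| = 3.76×10⁻³ / (1.18×10⁻⁴ × 1.21) = 26.4 m/s

26 m s⁻¹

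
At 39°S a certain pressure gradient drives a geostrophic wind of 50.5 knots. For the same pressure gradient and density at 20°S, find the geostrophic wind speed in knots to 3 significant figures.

92.9 knots

With the same pressure gradient and density, V_g ∝ 1/f ∝ 1/sin φ.
V₂ = V₁ · sin φ₁ / sin φ₂ = 50.5 × sin 39° / sin 20°
V₂ = 50.5 × 0.6293/0.3420 = 92.9 knots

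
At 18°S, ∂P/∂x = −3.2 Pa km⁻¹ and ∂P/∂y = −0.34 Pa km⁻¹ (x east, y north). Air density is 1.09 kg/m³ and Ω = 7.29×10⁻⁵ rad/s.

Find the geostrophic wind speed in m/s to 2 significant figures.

Coriolis parameter at 18°S:
f = 2Ω sin φ = 2 × 7.29×10⁻⁵ × sin 18° = 4.51×10⁻⁵ s⁻¹
In the Southern Hemisphere f is negative: f = −4.51×10⁻⁵ s⁻¹.
Component geostrophic relations (x east, y north):
u_g = −(1/(fρ)) ∂P/∂y,  v_g = (1/(fρ)) ∂P/∂x
u_g = −(−0.34×10⁻³)/(−4.51×10⁻⁵ × 1.09) = −6.92 m/s;  v_g = (−3.2×10⁻³)/(−4.51×10⁻⁵ × 1.09) = 65.2 m/s
|V_g| = √(u_g² + v_g²) = 65.5 m/s

66 m/s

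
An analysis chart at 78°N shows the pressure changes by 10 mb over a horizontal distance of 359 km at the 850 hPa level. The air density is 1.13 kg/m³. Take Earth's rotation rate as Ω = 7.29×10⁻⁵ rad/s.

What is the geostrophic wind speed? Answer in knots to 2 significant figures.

Coriolis parameter at 78°N:
f = 2Ω sin φ = 2 × 7.29×10⁻⁵ × sin 78° = 1.43×10⁻⁴ s⁻¹
Pressure gradient: |∂P/∂n| = 1000 Pa / 359000 m = 2.79×10⁻³ Pa/m
Geostrophic balance (pressure-gradient force = Coriolis force):
V_g = (1/(fρ)) |∂P/∂n| = 2.79×10⁻³ / (1.43×10⁻⁴ × 1.13) = 17.3 m/s
Converting: 17.3 m/s × 1.944 = 34 knots

34 knots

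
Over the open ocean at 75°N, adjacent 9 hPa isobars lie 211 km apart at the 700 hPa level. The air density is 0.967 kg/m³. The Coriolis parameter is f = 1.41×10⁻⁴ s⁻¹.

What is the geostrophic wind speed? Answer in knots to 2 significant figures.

Pressure gradient: |∂P/∂n| = 900 Pa / 211000 m = 4.27×10⁻³ Pa/m
Geostrophic balance (pressure-gradient force = Coriolis force):
V_g = (1/(fρ)) |∂P/∂n| = 4.27×10⁻³ / (1.41×10⁻⁴ × 0.967) = 31.3 m/s
Converting: 31.3 m/s × 1.944 = 61 knots

61 knots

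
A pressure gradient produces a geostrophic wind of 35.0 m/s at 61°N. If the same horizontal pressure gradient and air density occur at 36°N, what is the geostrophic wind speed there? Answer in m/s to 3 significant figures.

With the same pressure gradient and density, V_g ∝ 1/f ∝ 1/sin φ.
V₂ = V₁ · sin φ₁ / sin φ₂ = 35.0 × sin 61° / sin 36°
V₂ = 35.0 × 0.8746/0.5878 = 52.1 m/s

52.1 m/s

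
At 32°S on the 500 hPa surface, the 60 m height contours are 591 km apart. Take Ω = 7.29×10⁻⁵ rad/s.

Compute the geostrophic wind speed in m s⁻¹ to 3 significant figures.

12.9 m s⁻¹

Coriolis parameter at 32°S:
f = 2Ω sin φ = 2 × 7.29×10⁻⁵ × sin 32° = 7.73×10⁻⁵ s⁻¹
Height gradient: |∂Z/∂n| = 60 m / 591000 m = 1.02×10⁻⁴
On a pressure surface, geostrophic balance gives V_g = (g/f)|∂Z/∂n|:
V_g = 9.81 × 1.02×10⁻⁴ / 7.73×10⁻⁵ = 12.9 m/s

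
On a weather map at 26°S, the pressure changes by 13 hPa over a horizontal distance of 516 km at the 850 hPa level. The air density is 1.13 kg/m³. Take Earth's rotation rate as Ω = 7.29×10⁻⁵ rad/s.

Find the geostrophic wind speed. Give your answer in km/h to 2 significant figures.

Coriolis parameter at 26°S:
f = 2Ω sin φ = 2 × 7.29×10⁻⁵ × sin 26° = 6.39×10⁻⁵ s⁻¹
Pressure gradient: |∂P/∂n| = 1300 Pa / 516000 m = 2.52×10⁻³ Pa/m
Geostrophic balance (pressure-gradient force = Coriolis force):
V_g = (1/(fρ)) |∂P/∂n| = 2.52×10⁻³ / (6.39×10⁻⁵ × 1.13) = 34.9 m/s
Converting: 34.9 m/s × 3.6 = 130 km/h

130 km/h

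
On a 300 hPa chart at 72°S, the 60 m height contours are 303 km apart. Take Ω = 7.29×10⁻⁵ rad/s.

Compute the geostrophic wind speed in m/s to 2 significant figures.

14 m/s

Coriolis parameter at 72°S:
f = 2Ω sin φ = 2 × 7.29×10⁻⁵ × sin 72° = 1.39×10⁻⁴ s⁻¹
Height gradient: |∂Z/∂n| = 60 m / 303000 m = 1.98×10⁻⁴
On a pressure surface, geostrophic balance gives V_g = (g/f)|∂Z/∂n|:
V_g = 9.81 × 1.98×10⁻⁴ / 1.39×10⁻⁴ = 14.0 m/s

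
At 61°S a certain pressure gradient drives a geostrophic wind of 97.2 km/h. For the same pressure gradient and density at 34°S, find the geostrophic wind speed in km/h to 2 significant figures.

With the same pressure gradient and density, V_g ∝ 1/f ∝ 1/sin φ.
V₂ = V₁ · sin φ₁ / sin φ₂ = 97.2 × sin 61° / sin 34°
V₂ = 97.2 × 0.8746/0.5592 = 150 km/h

150 km/h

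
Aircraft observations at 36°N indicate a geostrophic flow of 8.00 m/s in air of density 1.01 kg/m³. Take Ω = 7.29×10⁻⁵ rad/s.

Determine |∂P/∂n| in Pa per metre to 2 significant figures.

Coriolis parameter at 36°N:
f = 2Ω sin φ = 2 × 7.29×10⁻⁵ × sin 36° = 8.57×10⁻⁵ s⁻¹
Geostrophic balance rearranged: |∂P/∂n| = f ρ V_g
|∂P/∂n| = 8.57×10⁻⁵ × 1.01 × 8.00 = 6.92×10⁻⁴ Pa/m

6.9×10⁻⁴ Pa/m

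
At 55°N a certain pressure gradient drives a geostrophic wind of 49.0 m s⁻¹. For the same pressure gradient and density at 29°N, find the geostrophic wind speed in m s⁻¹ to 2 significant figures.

83 m s⁻¹

With the same pressure gradient and density, V_g ∝ 1/f ∝ 1/sin φ.
V₂ = V₁ · sin φ₁ / sin φ₂ = 49.0 × sin 55° / sin 29°
V₂ = 49.0 × 0.8192/0.4848 = 83 m s⁻¹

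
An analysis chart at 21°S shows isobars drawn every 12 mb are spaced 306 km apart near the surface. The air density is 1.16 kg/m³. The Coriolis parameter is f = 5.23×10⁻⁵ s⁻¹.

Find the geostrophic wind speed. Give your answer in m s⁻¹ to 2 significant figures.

65 m s⁻¹

Pressure gradient: |∂P/∂n| = 1200 Pa / 306000 m = 3.92×10⁻³ Pa/m
Geostrophic balance (pressure-gradient force = Coriolis force):
V_g = (1/(fρ)) |∂P/∂n| = 3.92×10⁻³ / (5.23×10⁻⁵ × 1.16) = 64.6 m/s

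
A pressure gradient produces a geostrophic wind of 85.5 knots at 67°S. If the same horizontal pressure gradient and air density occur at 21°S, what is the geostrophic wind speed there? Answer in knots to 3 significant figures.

220 knots

With the same pressure gradient and density, V_g ∝ 1/f ∝ 1/sin φ.
V₂ = V₁ · sin φ₁ / sin φ₂ = 85.5 × sin 67° / sin 21°
V₂ = 85.5 × 0.9205/0.3584 = 220 knots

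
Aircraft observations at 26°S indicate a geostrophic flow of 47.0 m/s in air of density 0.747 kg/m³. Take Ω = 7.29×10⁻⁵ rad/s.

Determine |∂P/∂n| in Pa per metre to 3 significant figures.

2.24×10⁻³ Pa/m

Coriolis parameter at 26°S:
f = 2Ω sin φ = 2 × 7.29×10⁻⁵ × sin 26° = 6.39×10⁻⁵ s⁻¹
Geostrophic balance rearranged: |∂P/∂n| = f ρ V_g
|∂P/∂n| = 6.39×10⁻⁵ × 0.747 × 47.0 = 2.24×10⁻³ Pa/m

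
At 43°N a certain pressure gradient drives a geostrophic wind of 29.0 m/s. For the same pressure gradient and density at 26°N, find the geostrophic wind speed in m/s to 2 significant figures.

45 m/s

With the same pressure gradient and density, V_g ∝ 1/f ∝ 1/sin φ.
V₂ = V₁ · sin φ₁ / sin φ₂ = 29.0 × sin 43° / sin 26°
V₂ = 29.0 × 0.6820/0.4384 = 45 m/s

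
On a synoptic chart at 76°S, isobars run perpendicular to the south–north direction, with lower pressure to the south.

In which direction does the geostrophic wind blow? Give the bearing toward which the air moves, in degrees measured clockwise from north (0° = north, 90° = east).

090°

The pressure-gradient force points toward the south (bearing 180°).
Geostrophic balance: in the Southern Hemisphere the Coriolis force deflects motion to the left, so the geostrophic wind blows 90° to the left of the pressure-gradient force (low pressure on the right).
Rotating 180° by 90° counterclockwise gives 090° — the wind blows toward the east.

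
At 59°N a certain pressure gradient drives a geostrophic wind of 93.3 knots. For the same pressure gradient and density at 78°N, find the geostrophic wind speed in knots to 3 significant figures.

81.8 knots

With the same pressure gradient and density, V_g ∝ 1/f ∝ 1/sin φ.
V₂ = V₁ · sin φ₁ / sin φ₂ = 93.3 × sin 59° / sin 78°
V₂ = 93.3 × 0.8572/0.9781 = 81.8 knots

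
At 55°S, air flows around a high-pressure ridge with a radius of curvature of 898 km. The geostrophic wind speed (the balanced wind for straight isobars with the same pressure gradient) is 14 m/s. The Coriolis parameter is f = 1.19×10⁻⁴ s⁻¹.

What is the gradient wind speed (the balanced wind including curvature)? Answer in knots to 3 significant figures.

32.2 knots

Around a high, pressure-gradient force acts outward with centrifugal, so Coriolis balances both:
fV = (1/ρ)|∂P/∂n| + V²/R  →  V² − fR·V + fR·V_g = 0
With fR = 1.19×10⁻⁴ × 898×10³ m = 107 m/s:
V = [fR − √((fR)² − 4 fR V_g)]/2 = [107 − √(107² − 4×107×14)]/2 = 16.6 m/s
Supergeostrophic (V > V_g = 14 m/s), as expected around a high.
Converting: 16.6 m/s × 1.944 = 32.2 knots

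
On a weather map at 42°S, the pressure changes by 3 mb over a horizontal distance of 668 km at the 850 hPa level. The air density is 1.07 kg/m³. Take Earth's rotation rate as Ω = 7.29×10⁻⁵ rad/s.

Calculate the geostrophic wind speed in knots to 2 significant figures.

Coriolis parameter at 42°S:
f = 2Ω sin φ = 2 × 7.29×10⁻⁵ × sin 42° = 9.76×10⁻⁵ s⁻¹
Pressure gradient: |∂P/∂n| = 300 Pa / 668000 m = 4.49×10⁻⁴ Pa/m
Geostrophic balance (pressure-gradient force = Coriolis force):
V_g = (1/(fρ)) |∂P/∂n| = 4.49×10⁻⁴ / (9.76×10⁻⁵ × 1.07) = 4.30 m/s
Converting: 4.30 m/s × 1.944 = 8.4 knots

8.4 knots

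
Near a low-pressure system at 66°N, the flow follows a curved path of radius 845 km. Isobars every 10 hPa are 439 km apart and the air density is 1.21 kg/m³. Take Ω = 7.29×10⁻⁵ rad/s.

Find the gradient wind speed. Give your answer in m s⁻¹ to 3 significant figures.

12.7 m s⁻¹

Coriolis parameter at 66°N:
f = 2Ω sin φ = 2 × 7.29×10⁻⁵ × sin 66° = 1.33×10⁻⁴ s⁻¹
Pressure gradient: |∂P/∂n| = 1000 Pa / 439000 m = 2.28×10⁻³ Pa/m
Geostrophic speed: V_g = |∂P/∂n|/(fρ) = 2.28×10⁻³/(1.33×10⁻⁴ × 1.21) = 14.1 m/s
Around a low, centrifugal force acts outward with Coriolis, so pressure-gradient force balances both:
(1/ρ)|∂P/∂n| = fV + V²/R  →  V² + fR·V − fR·V_g = 0
With fR = 1.33×10⁻⁴ × 845×10³ m = 113 m/s:
V = [−fR + √((fR)² + 4 fR V_g)]/2 = [−113 + √(113² + 4×113×14.1)]/2 = 12.7 m/s
Subgeostrophic (V < V_g = 14.1 m/s), as expected around a low.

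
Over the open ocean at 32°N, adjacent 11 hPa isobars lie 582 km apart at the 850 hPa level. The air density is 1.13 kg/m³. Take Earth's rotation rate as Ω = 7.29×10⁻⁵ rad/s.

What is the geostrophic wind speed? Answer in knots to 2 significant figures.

Coriolis parameter at 32°N:
f = 2Ω sin φ = 2 × 7.29×10⁻⁵ × sin 32° = 7.73×10⁻⁵ s⁻¹
Pressure gradient: |∂P/∂n| = 1100 Pa / 582000 m = 1.89×10⁻³ Pa/m
Geostrophic balance (pressure-gradient force = Coriolis force):
V_g = (1/(fρ)) |∂P/∂n| = 1.89×10⁻³ / (7.73×10⁻⁵ × 1.13) = 21.6 m/s
Converting: 21.6 m/s × 1.944 = 42 knots

42 knots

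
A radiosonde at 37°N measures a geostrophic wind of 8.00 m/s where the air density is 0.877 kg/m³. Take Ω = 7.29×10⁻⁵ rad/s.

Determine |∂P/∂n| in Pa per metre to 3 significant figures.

Coriolis parameter at 37°N:
f = 2Ω sin φ = 2 × 7.29×10⁻⁵ × sin 37° = 8.77×10⁻⁵ s⁻¹
Geostrophic balance rearranged: |∂P/∂n| = f ρ V_g
|∂P/∂n| = 8.77×10⁻⁵ × 0.877 × 8.00 = 6.16×10⁻⁴ Pa/m

6.16×10⁻⁴ Pa/m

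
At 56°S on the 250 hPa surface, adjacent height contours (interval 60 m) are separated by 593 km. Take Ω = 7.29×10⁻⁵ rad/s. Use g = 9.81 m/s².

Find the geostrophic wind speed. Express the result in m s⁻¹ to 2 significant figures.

Coriolis parameter at 56°S:
f = 2Ω sin φ = 2 × 7.29×10⁻⁵ × sin 56° = 1.21×10⁻⁴ s⁻¹
Height gradient: |∂Z/∂n| = 60 m / 593000 m = 1.01×10⁻⁴
On a pressure surface, geostrophic balance gives V_g = (g/f)|∂Z/∂n|:
V_g = 9.81 × 1.01×10⁻⁴ / 1.21×10⁻⁴ = 8.21 m/s

8.2 m s⁻¹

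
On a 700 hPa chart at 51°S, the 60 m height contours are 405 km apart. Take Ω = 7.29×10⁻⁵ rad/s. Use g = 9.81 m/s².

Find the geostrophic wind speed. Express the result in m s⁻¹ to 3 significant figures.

12.8 m s⁻¹

Coriolis parameter at 51°S:
f = 2Ω sin φ = 2 × 7.29×10⁻⁵ × sin 51° = 1.13×10⁻⁴ s⁻¹
Height gradient: |∂Z/∂n| = 60 m / 405000 m = 1.48×10⁻⁴
On a pressure surface, geostrophic balance gives V_g = (g/f)|∂Z/∂n|:
V_g = 9.81 × 1.48×10⁻⁴ / 1.13×10⁻⁴ = 12.8 m/s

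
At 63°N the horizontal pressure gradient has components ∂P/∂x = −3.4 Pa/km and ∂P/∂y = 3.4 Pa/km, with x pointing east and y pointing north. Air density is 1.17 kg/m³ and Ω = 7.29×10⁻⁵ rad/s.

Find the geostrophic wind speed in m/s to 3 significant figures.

31.6 m/s

Coriolis parameter at 63°N:
f = 2Ω sin φ = 2 × 7.29×10⁻⁵ × sin 63° = 1.30×10⁻⁴ s⁻¹
Component geostrophic relations (x east, y north):
u_g = −(1/(fρ)) ∂P/∂y,  v_g = (1/(fρ)) ∂P/∂x
u_g = −(3.4×10⁻³)/(1.30×10⁻⁴ × 1.17) = −22.4 m/s;  v_g = (−3.4×10⁻³)/(1.30×10⁻⁴ × 1.17) = −22.4 m/s
|V_g| = √(u_g² + v_g²) = 31.6 m/s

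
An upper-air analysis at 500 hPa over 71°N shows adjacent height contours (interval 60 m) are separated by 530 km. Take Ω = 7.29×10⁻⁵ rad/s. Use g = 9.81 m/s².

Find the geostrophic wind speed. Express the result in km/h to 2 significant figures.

Coriolis parameter at 71°N:
f = 2Ω sin φ = 2 × 7.29×10⁻⁵ × sin 71° = 1.38×10⁻⁴ s⁻¹
Height gradient: |∂Z/∂n| = 60 m / 530000 m = 1.13×10⁻⁴
On a pressure surface, geostrophic balance gives V_g = (g/f)|∂Z/∂n|:
V_g = 9.81 × 1.13×10⁻⁴ / 1.38×10⁻⁴ = 8.06 m/s
Converting: 8.06 m/s × 3.6 = 29 km/h

29 km/h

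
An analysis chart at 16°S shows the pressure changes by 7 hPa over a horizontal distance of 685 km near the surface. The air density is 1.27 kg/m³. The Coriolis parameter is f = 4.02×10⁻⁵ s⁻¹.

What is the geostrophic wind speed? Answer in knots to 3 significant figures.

Pressure gradient: |∂P/∂n| = 700 Pa / 685000 m = 1.02×10⁻³ Pa/m
Geostrophic balance (pressure-gradient force = Coriolis force):
V_g = (1/(fρ)) |∂P/∂n| = 1.02×10⁻³ / (4.02×10⁻⁵ × 1.27) = 20.0 m/s
Converting: 20.0 m/s × 1.944 = 38.9 knots

38.9 knots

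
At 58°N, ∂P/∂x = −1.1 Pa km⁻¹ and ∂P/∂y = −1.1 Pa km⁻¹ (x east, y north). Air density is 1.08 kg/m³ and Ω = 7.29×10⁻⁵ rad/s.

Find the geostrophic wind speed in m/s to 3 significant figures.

11.6 m/s

Coriolis parameter at 58°N:
f = 2Ω sin φ = 2 × 7.29×10⁻⁵ × sin 58° = 1.24×10⁻⁴ s⁻¹
Component geostrophic relations (x east, y north):
u_g = −(1/(fρ)) ∂P/∂y,  v_g = (1/(fρ)) ∂P/∂x
u_g = −(−1.1×10⁻³)/(1.24×10⁻⁴ × 1.08) = 8.24 m/s;  v_g = (−1.1×10⁻³)/(1.24×10⁻⁴ × 1.08) = −8.24 m/s
|V_g| = √(u_g² + v_g²) = 11.6 m/s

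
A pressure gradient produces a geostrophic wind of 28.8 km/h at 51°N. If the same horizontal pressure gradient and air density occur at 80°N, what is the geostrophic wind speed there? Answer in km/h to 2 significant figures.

23 km/h

With the same pressure gradient and density, V_g ∝ 1/f ∝ 1/sin φ.
V₂ = V₁ · sin φ₁ / sin φ₂ = 28.8 × sin 51° / sin 80°
V₂ = 28.8 × 0.7771/0.9848 = 23 km/h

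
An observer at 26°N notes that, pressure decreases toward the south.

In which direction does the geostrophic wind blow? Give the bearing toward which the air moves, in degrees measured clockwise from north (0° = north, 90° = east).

270°

The pressure-gradient force points toward the south (bearing 180°).
Geostrophic balance: in the Northern Hemisphere the Coriolis force deflects motion to the right, so the geostrophic wind blows 90° to the right of the pressure-gradient force (low pressure on the left).
Rotating 180° by 90° clockwise gives 270° — the wind blows toward the west.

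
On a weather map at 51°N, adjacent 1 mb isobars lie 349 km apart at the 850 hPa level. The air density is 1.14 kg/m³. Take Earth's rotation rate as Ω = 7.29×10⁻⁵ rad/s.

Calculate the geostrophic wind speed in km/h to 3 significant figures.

Coriolis parameter at 51°N:
f = 2Ω sin φ = 2 × 7.29×10⁻⁵ × sin 51° = 1.13×10⁻⁴ s⁻¹
Pressure gradient: |∂P/∂n| = 100 Pa / 349000 m = 2.87×10⁻⁴ Pa/m
Geostrophic balance (pressure-gradient force = Coriolis force):
V_g = (1/(fρ)) |∂P/∂n| = 2.87×10⁻⁴ / (1.13×10⁻⁴ × 1.14) = 2.22 m/s
Converting: 2.22 m/s × 3.6 = 7.99 km/h

7.99 km/h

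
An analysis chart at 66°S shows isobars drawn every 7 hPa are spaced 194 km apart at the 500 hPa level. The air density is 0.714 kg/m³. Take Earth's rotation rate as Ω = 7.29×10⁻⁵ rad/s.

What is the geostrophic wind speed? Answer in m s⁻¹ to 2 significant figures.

38 m s⁻¹

Coriolis parameter at 66°S:
f = 2Ω sin φ = 2 × 7.29×10⁻⁵ × sin 66° = 1.33×10⁻⁴ s⁻¹
Pressure gradient: |∂P/∂n| = 700 Pa / 194000 m = 3.61×10⁻³ Pa/m
Geostrophic balance (pressure-gradient force = Coriolis force):
V_g = (1/(fρ)) |∂P/∂n| = 3.61×10⁻³ / (1.33×10⁻⁴ × 0.714) = 37.9 m/s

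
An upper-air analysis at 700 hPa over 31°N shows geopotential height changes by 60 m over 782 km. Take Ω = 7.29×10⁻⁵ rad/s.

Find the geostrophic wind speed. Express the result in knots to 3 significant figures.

19.5 knots

Coriolis parameter at 31°N:
f = 2Ω sin φ = 2 × 7.29×10⁻⁵ × sin 31° = 7.51×10⁻⁵ s⁻¹
Height gradient: |∂Z/∂n| = 60 m / 782000 m = 7.67×10⁻⁵
On a pressure surface, geostrophic balance gives V_g = (g/f)|∂Z/∂n|:
V_g = 9.81 × 7.67×10⁻⁵ / 7.51×10⁻⁵ = 10.0 m/s
Converting: 10.0 m/s × 1.944 = 19.5 knots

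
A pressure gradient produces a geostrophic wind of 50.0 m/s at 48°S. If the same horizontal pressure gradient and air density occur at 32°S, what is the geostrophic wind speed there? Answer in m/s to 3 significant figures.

With the same pressure gradient and density, V_g ∝ 1/f ∝ 1/sin φ.
V₂ = V₁ · sin φ₁ / sin φ₂ = 50.0 × sin 48° / sin 32°
V₂ = 50.0 × 0.7431/0.5299 = 70.1 m/s

70.1 m/s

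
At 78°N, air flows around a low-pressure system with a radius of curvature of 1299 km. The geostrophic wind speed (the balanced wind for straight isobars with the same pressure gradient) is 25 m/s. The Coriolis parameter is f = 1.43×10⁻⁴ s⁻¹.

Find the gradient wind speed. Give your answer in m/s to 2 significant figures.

22 m/s

Around a low, centrifugal force acts outward with Coriolis, so pressure-gradient force balances both:
(1/ρ)|∂P/∂n| = fV + V²/R  →  V² + fR·V − fR·V_g = 0
With fR = 1.43×10⁻⁴ × 1299×10³ m = 186 m/s:
V = [−fR + √((fR)² + 4 fR V_g)]/2 = [−186 + √(186² + 4×186×25)]/2 = 22.3 m/s
Subgeostrophic (V < V_g = 25 m/s), as expected around a low.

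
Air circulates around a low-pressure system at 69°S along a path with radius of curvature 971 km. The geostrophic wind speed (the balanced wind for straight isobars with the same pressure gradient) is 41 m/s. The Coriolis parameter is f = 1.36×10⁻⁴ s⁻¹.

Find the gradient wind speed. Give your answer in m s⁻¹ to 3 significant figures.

32.8 m s⁻¹

Around a low, centrifugal force acts outward with Coriolis, so pressure-gradient force balances both:
(1/ρ)|∂P/∂n| = fV + V²/R  →  V² + fR·V − fR·V_g = 0
With fR = 1.36×10⁻⁴ × 971×10³ m = 132 m/s:
V = [−fR + √((fR)² + 4 fR V_g)]/2 = [−132 + √(132² + 4×132×41)]/2 = 32.8 m/s
Subgeostrophic (V < V_g = 41 m/s), as expected around a low.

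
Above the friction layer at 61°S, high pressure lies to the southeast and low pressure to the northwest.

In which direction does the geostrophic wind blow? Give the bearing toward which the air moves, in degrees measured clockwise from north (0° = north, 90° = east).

The pressure-gradient force points toward the northwest (bearing 315°).
Geostrophic balance: in the Southern Hemisphere the Coriolis force deflects motion to the left, so the geostrophic wind blows 90° to the left of the pressure-gradient force (low pressure on the right).
Rotating 315° by 90° counterclockwise gives 225° — the wind blows toward the southwest.

225°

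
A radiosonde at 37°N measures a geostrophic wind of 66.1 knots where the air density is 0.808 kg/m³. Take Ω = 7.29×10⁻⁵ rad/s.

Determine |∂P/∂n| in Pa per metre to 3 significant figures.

Coriolis parameter at 37°N:
f = 2Ω sin φ = 2 × 7.29×10⁻⁵ × sin 37° = 8.77×10⁻⁵ s⁻¹
Wind speed in SI: 66.1 knots = 34.0 m/s
Geostrophic balance rearranged: |∂P/∂n| = f ρ V_g
|∂P/∂n| = 8.77×10⁻⁵ × 0.808 × 34.0 = 2.41×10⁻³ Pa/m

2.41×10⁻³ Pa/m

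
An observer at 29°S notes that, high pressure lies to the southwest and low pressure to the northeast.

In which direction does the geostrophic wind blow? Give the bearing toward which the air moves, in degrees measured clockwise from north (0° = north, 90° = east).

315°

The pressure-gradient force points toward the northeast (bearing 045°).
Geostrophic balance: in the Southern Hemisphere the Coriolis force deflects motion to the left, so the geostrophic wind blows 90° to the left of the pressure-gradient force (low pressure on the right).
Rotating 045° by 90° counterclockwise gives 315° — the wind blows toward the northwest.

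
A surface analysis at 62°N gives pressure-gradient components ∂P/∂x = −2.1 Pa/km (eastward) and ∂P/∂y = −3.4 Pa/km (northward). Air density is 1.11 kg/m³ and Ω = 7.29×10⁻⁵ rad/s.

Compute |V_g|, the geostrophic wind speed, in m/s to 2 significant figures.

28 m/s

Coriolis parameter at 62°N:
f = 2Ω sin φ = 2 × 7.29×10⁻⁵ × sin 62° = 1.29×10⁻⁴ s⁻¹
Component geostrophic relations (x east, y north):
u_g = −(1/(fρ)) ∂P/∂y,  v_g = (1/(fρ)) ∂P/∂x
u_g = −(−3.4×10⁻³)/(1.29×10⁻⁴ × 1.11) = 23.8 m/s;  v_g = (−2.1×10⁻³)/(1.29×10⁻⁴ × 1.11) = −14.7 m/s
|V_g| = √(u_g² + v_g²) = 28.0 m/s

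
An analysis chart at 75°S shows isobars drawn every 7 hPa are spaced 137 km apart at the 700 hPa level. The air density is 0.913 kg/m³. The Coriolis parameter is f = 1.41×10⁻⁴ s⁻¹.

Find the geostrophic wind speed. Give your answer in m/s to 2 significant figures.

Pressure gradient: |∂P/∂n| = 700 Pa / 137000 m = 5.11×10⁻³ Pa/m
Geostrophic balance (pressure-gradient force = Coriolis force):
V_g = (1/(fρ)) |∂P/∂n| = 5.11×10⁻³ / (1.41×10⁻⁴ × 0.913) = 39.7 m/s

40 m/s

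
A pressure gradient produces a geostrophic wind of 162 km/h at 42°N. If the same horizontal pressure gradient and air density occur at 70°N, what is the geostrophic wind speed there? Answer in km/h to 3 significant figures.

With the same pressure gradient and density, V_g ∝ 1/f ∝ 1/sin φ.
V₂ = V₁ · sin φ₁ / sin φ₂ = 162 × sin 42° / sin 70°
V₂ = 162 × 0.6691/0.9397 = 115 km/h

115 km/h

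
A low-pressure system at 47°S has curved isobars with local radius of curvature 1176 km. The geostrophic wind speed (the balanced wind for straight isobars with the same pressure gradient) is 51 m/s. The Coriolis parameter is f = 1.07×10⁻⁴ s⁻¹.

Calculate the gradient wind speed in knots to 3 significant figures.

Around a low, centrifugal force acts outward with Coriolis, so pressure-gradient force balances both:
(1/ρ)|∂P/∂n| = fV + V²/R  →  V² + fR·V − fR·V_g = 0
With fR = 1.07×10⁻⁴ × 1176×10³ m = 126 m/s:
V = [−fR + √((fR)² + 4 fR V_g)]/2 = [−126 + √(126² + 4×126×51)]/2 = 38.9 m/s
Subgeostrophic (V < V_g = 51 m/s), as expected around a low.
Converting: 38.9 m/s × 1.944 = 75.7 knots

75.7 knots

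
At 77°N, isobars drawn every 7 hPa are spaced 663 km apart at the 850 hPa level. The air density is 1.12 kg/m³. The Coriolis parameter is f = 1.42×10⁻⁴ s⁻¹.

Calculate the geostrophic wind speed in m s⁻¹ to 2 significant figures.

Pressure gradient: |∂P/∂n| = 700 Pa / 663000 m = 1.06×10⁻³ Pa/m
Geostrophic balance (pressure-gradient force = Coriolis force):
V_g = (1/(fρ)) |∂P/∂n| = 1.06×10⁻³ / (1.42×10⁻⁴ × 1.12) = 6.64 m/s

6.6 m s⁻¹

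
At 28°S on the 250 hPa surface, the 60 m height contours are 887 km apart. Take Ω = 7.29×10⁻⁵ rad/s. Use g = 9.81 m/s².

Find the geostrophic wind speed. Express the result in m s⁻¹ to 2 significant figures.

9.7 m s⁻¹

Coriolis parameter at 28°S:
f = 2Ω sin φ = 2 × 7.29×10⁻⁵ × sin 28° = 6.84×10⁻⁵ s⁻¹
Height gradient: |∂Z/∂n| = 60 m / 887000 m = 6.76×10⁻⁵
On a pressure surface, geostrophic balance gives V_g = (g/f)|∂Z/∂n|:
V_g = 9.81 × 6.76×10⁻⁵ / 6.84×10⁻⁵ = 9.69 m/s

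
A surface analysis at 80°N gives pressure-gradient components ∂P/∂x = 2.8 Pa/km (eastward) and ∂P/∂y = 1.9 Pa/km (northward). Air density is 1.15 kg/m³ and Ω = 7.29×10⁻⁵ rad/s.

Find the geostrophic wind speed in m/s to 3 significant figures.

Coriolis parameter at 80°N:
f = 2Ω sin φ = 2 × 7.29×10⁻⁵ × sin 80° = 1.44×10⁻⁴ s⁻¹
Component geostrophic relations (x east, y north):
u_g = −(1/(fρ)) ∂P/∂y,  v_g = (1/(fρ)) ∂P/∂x
u_g = −(1.9×10⁻³)/(1.44×10⁻⁴ × 1.15) = −11.5 m/s;  v_g = (2.8×10⁻³)/(1.44×10⁻⁴ × 1.15) = 17.0 m/s
|V_g| = √(u_g² + v_g²) = 20.5 m/s

20.5 m/s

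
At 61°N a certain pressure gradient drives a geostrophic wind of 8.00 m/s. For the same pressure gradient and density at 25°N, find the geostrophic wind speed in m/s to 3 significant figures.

With the same pressure gradient and density, V_g ∝ 1/f ∝ 1/sin φ.
V₂ = V₁ · sin φ₁ / sin φ₂ = 8.00 × sin 61° / sin 25°
V₂ = 8.00 × 0.8746/0.4226 = 16.6 m/s

16.6 m/s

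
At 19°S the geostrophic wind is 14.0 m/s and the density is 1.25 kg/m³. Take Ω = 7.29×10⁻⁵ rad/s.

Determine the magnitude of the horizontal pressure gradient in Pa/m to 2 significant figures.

8.3×10⁻⁴ Pa/m

Coriolis parameter at 19°S:
f = 2Ω sin φ = 2 × 7.29×10⁻⁵ × sin 19° = 4.75×10⁻⁵ s⁻¹
Geostrophic balance rearranged: |∂P/∂n| = f ρ V_g
|∂P/∂n| = 4.75×10⁻⁵ × 1.25 × 14.0 = 8.31×10⁻⁴ Pa/m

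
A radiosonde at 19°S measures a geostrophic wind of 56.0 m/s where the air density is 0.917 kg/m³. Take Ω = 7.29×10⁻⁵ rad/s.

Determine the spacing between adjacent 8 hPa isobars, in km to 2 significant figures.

330 km

Coriolis parameter at 19°S:
f = 2Ω sin φ = 2 × 7.29×10⁻⁵ × sin 19° = 4.75×10⁻⁵ s⁻¹
Geostrophic balance rearranged: |∂P/∂n| = f ρ V_g
|∂P/∂n| = 4.75×10⁻⁵ × 0.917 × 56.0 = 2.44×10⁻³ Pa/m
Isobar spacing: Δn = ΔP/|∂P/∂n| = 800 Pa / 2.44×10⁻³ Pa/m = 328196 m ≈ 330 km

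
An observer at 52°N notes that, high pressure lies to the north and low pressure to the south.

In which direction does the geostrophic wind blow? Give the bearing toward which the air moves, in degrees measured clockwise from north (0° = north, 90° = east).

The pressure-gradient force points toward the south (bearing 180°).
Geostrophic balance: in the Northern Hemisphere the Coriolis force deflects motion to the right, so the geostrophic wind blows 90° to the right of the pressure-gradient force (low pressure on the left).
Rotating 180° by 90° clockwise gives 270° — the wind blows toward the west.

270°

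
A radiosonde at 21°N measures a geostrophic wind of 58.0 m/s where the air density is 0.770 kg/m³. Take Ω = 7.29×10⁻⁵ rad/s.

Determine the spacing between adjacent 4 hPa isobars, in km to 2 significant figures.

Coriolis parameter at 21°N:
f = 2Ω sin φ = 2 × 7.29×10⁻⁵ × sin 21° = 5.23×10⁻⁵ s⁻¹
Geostrophic balance rearranged: |∂P/∂n| = f ρ V_g
|∂P/∂n| = 5.23×10⁻⁵ × 0.770 × 58.0 = 2.33×10⁻³ Pa/m
Isobar spacing: Δn = ΔP/|∂P/∂n| = 400 Pa / 2.33×10⁻³ Pa/m = 171417 m ≈ 170 km

170 km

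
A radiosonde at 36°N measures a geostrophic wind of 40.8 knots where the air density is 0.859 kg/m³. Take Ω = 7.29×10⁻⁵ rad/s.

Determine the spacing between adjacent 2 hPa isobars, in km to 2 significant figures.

Coriolis parameter at 36°N:
f = 2Ω sin φ = 2 × 7.29×10⁻⁵ × sin 36° = 8.57×10⁻⁵ s⁻¹
Wind speed in SI: 40.8 knots = 21.0 m/s
Geostrophic balance rearranged: |∂P/∂n| = f ρ V_g
|∂P/∂n| = 8.57×10⁻⁵ × 0.859 × 21.0 = 1.55×10⁻³ Pa/m
Isobar spacing: Δn = ΔP/|∂P/∂n| = 200 Pa / 1.55×10⁻³ Pa/m = 129438 m ≈ 130 km

130 km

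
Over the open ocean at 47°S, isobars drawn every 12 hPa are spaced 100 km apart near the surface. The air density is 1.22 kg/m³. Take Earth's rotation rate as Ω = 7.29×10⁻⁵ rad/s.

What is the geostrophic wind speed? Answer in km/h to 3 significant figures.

332 km/h

Coriolis parameter at 47°S:
f = 2Ω sin φ = 2 × 7.29×10⁻⁵ × sin 47° = 1.07×10⁻⁴ s⁻¹
Pressure gradient: |∂P/∂n| = 1200 Pa / 100000 m = 1.20×10⁻² Pa/m
Geostrophic balance (pressure-gradient force = Coriolis force):
V_g = (1/(fρ)) |∂P/∂n| = 1.20×10⁻² / (1.07×10⁻⁴ × 1.22) = 92.2 m/s
Converting: 92.2 m/s × 3.6 = 332 km/h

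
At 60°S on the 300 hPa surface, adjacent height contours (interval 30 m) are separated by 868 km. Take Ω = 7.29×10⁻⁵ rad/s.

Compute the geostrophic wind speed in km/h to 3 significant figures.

9.67 km/h

Coriolis parameter at 60°S:
f = 2Ω sin φ = 2 × 7.29×10⁻⁵ × sin 60° = 1.26×10⁻⁴ s⁻¹
Height gradient: |∂Z/∂n| = 30 m / 868000 m = 3.46×10⁻⁵
On a pressure surface, geostrophic balance gives V_g = (g/f)|∂Z/∂n|:
V_g = 9.81 × 3.46×10⁻⁵ / 1.26×10⁻⁴ = 2.69 m/s
Converting: 2.69 m/s × 3.6 = 9.67 km/h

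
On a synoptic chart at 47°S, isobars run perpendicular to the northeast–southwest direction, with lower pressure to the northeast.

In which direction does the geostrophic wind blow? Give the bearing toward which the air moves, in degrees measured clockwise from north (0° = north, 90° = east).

315°

The pressure-gradient force points toward the northeast (bearing 045°).
Geostrophic balance: in the Southern Hemisphere the Coriolis force deflects motion to the left, so the geostrophic wind blows 90° to the left of the pressure-gradient force (low pressure on the right).
Rotating 045° by 90° counterclockwise gives 315° — the wind blows toward the northwest.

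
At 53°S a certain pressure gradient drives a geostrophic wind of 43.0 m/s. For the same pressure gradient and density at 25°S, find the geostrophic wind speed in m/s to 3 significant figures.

With the same pressure gradient and density, V_g ∝ 1/f ∝ 1/sin φ.
V₂ = V₁ · sin φ₁ / sin φ₂ = 43.0 × sin 53° / sin 25°
V₂ = 43.0 × 0.7986/0.4226 = 81.3 m/s

81.3 m/s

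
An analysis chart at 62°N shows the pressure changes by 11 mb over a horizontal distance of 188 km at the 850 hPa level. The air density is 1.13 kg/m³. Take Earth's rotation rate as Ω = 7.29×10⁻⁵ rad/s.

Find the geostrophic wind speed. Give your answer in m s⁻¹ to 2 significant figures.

Coriolis parameter at 62°N:
f = 2Ω sin φ = 2 × 7.29×10⁻⁵ × sin 62° = 1.29×10⁻⁴ s⁻¹
Pressure gradient: |∂P/∂n| = 1100 Pa / 188000 m = 5.85×10⁻³ Pa/m
Geostrophic balance (pressure-gradient force = Coriolis force):
V_g = (1/(fρ)) |∂P/∂n| = 5.85×10⁻³ / (1.29×10⁻⁴ × 1.13) = 40.2 m/s

40 m s⁻¹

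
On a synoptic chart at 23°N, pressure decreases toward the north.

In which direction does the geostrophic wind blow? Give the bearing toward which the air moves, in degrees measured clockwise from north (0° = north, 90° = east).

090°

The pressure-gradient force points toward the north (bearing 000°).
Geostrophic balance: in the Northern Hemisphere the Coriolis force deflects motion to the right, so the geostrophic wind blows 90° to the right of the pressure-gradient force (low pressure on the left).
Rotating 000° by 90° clockwise gives 090° — the wind blows toward the east.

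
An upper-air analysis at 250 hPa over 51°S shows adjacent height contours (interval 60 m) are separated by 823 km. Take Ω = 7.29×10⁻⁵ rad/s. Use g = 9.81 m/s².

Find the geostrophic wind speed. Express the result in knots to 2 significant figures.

12 knots

Coriolis parameter at 51°S:
f = 2Ω sin φ = 2 × 7.29×10⁻⁵ × sin 51° = 1.13×10⁻⁴ s⁻¹
Height gradient: |∂Z/∂n| = 60 m / 823000 m = 7.29×10⁻⁵
On a pressure surface, geostrophic balance gives V_g = (g/f)|∂Z/∂n|:
V_g = 9.81 × 7.29×10⁻⁵ / 1.13×10⁻⁴ = 6.31 m/s
Converting: 6.31 m/s × 1.944 = 12 knots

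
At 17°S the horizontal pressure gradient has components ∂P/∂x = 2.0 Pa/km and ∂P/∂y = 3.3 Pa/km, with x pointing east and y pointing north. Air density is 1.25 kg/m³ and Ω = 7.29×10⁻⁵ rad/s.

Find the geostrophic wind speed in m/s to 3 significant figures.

72.4 m/s

Coriolis parameter at 17°S:
f = 2Ω sin φ = 2 × 7.29×10⁻⁵ × sin 17° = 4.26×10⁻⁵ s⁻¹
In the Southern Hemisphere f is negative: f = −4.26×10⁻⁵ s⁻¹.
Component geostrophic relations (x east, y north):
u_g = −(1/(fρ)) ∂P/∂y,  v_g = (1/(fρ)) ∂P/∂x
u_g = −(3.3×10⁻³)/(−4.26×10⁻⁵ × 1.25) = 61.9 m/s;  v_g = (2.0×10⁻³)/(−4.26×10⁻⁵ × 1.25) = −37.5 m/s
|V_g| = √(u_g² + v_g²) = 72.4 m/s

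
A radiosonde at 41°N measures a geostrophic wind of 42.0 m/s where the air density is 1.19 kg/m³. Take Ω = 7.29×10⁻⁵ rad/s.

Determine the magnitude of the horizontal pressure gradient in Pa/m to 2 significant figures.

Coriolis parameter at 41°N:
f = 2Ω sin φ = 2 × 7.29×10⁻⁵ × sin 41° = 9.57×10⁻⁵ s⁻¹
Geostrophic balance rearranged: |∂P/∂n| = f ρ V_g
|∂P/∂n| = 9.57×10⁻⁵ × 1.19 × 42.0 = 4.78×10⁻³ Pa/m

4.8×10⁻³ Pa/m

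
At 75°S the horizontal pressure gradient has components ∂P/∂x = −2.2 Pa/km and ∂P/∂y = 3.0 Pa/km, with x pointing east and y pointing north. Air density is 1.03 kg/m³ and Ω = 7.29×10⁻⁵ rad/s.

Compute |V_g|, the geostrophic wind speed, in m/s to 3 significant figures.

25.6 m/s

Coriolis parameter at 75°S:
f = 2Ω sin φ = 2 × 7.29×10⁻⁵ × sin 75° = 1.41×10⁻⁴ s⁻¹
In the Southern Hemisphere f is negative: f = −1.41×10⁻⁴ s⁻¹.
Component geostrophic relations (x east, y north):
u_g = −(1/(fρ)) ∂P/∂y,  v_g = (1/(fρ)) ∂P/∂x
u_g = −(3.0×10⁻³)/(−1.41×10⁻⁴ × 1.03) = 20.7 m/s;  v_g = (−2.2×10⁻³)/(−1.41×10⁻⁴ × 1.03) = 15.2 m/s
|V_g| = √(u_g² + v_g²) = 25.6 m/s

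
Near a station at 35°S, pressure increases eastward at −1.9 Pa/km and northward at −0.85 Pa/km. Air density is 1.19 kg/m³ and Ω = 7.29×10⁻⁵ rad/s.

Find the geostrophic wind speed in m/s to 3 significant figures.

Coriolis parameter at 35°S:
f = 2Ω sin φ = 2 × 7.29×10⁻⁵ × sin 35° = 8.36×10⁻⁵ s⁻¹
In the Southern Hemisphere f is negative: f = −8.36×10⁻⁵ s⁻¹.
Component geostrophic relations (x east, y north):
u_g = −(1/(fρ)) ∂P/∂y,  v_g = (1/(fρ)) ∂P/∂x
u_g = −(−0.85×10⁻³)/(−8.36×10⁻⁵ × 1.19) = −8.54 m/s;  v_g = (−1.9×10⁻³)/(−8.36×10⁻⁵ × 1.19) = 19.1 m/s
|V_g| = √(u_g² + v_g²) = 20.9 m/s

20.9 m/s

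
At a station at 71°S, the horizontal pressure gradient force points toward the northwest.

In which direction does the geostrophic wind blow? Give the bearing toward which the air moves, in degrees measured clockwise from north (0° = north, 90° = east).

225°

The pressure-gradient force points toward the northwest (bearing 315°).
Geostrophic balance: in the Southern Hemisphere the Coriolis force deflects motion to the left, so the geostrophic wind blows 90° to the left of the pressure-gradient force (low pressure on the right).
Rotating 315° by 90° counterclockwise gives 225° — the wind blows toward the southwest.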